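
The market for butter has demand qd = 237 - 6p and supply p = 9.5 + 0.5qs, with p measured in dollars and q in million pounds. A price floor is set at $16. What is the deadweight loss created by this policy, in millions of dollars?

0

Rearranging supply gives qs = 2p - 19. Equilibrium: 237 - 6p = 2p - 19, so 256 = 8p and p* = 32, q* = 45.
The floor of 16 is below the equilibrium price 32, so it is not binding; the market clears at p* = 32, q* = 45.
Since the control does not bind, no trades are prevented and deadweight loss is zero.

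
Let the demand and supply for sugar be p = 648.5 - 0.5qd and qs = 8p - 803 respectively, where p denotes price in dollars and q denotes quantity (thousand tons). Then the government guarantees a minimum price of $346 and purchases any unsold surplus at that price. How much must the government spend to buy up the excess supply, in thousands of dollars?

Rearranging demand gives qd = 1297 - 2p. In a free market, 1297 - 2p = 8p - 803 gives the equilibrium p* = 210, q* = 877.
Since 346 > 210, the floor is binding.
At p = 346: qd = 1297 - 2·346 = 605 and qs = 8·346 - 803 = 1965.
Surplus = qs - qd = 1360.
Government expenditure = surplus × support price = 1360 × 346 = 470560.

470560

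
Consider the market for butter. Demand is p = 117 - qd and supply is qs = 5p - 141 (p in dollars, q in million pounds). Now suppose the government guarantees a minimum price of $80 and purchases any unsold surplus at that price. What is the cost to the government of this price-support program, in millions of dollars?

Rearranging demand gives qd = 117 - p. Setting quantity demanded equal to quantity supplied, 117 - p = 5p - 141, gives p* = 43 and q* = 74.
Because the floor (80) lies above the market-clearing price, it is binding.
At p = 80: qd = 117 - 80 = 37 and qs = 5·80 - 141 = 259.
Surplus = qs - qd = 222.
Government expenditure = surplus × support price = 222 × 80 = 17760.

17760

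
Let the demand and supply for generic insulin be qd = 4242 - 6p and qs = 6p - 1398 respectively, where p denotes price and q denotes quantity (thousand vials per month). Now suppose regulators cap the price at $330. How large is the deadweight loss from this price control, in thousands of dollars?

117600

Equilibrium: 4242 - 6p = 6p - 1398, so 5640 = 12p and p* = 470, q* = 1422.
The ceiling of 330 is below the equilibrium price 470, so it binds.
At p = 330: qd = 4242 - 6·330 = 2262 and qs = 6·330 - 1398 = 582.
Quantity traded falls to 582. At q = 582 the demand price is (4242 - 582)/6 = 610 and the supply price is (1398 + 582)/6 = 330.
Deadweight loss = ½ · (610 - 330) · (1422 - 582) = ½ · 280 · 840 = 117600.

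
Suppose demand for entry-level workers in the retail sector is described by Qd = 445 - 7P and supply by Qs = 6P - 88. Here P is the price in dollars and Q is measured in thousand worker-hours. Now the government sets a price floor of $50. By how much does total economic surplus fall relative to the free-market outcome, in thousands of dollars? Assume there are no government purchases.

In a free market, 445 - 7P = 6P - 88 gives the equilibrium P* = 41, Q* = 158.
Since 50 > 41, the floor is binding.
At P = 50: Qd = 445 - 7·50 = 95 and Qs = 6·50 - 88 = 212.
Quantity traded falls to 95. At Q = 95 the demand price is (445 - 95)/7 = 50 and the supply price is (88 + 95)/6 = 30.5.
Deadweight loss = ½ · (50 - 30.5) · (158 - 95) = ½ · 19.5 · 63 = 614.25.

614.25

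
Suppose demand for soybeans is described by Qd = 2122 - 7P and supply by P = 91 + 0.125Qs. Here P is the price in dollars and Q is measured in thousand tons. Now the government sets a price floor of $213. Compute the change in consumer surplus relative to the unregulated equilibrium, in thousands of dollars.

-16364.5

Rearranging supply gives Qs = 8P - 728. Without the control the market clears where 2122 - 7P = 8P - 728, i.e. P* = 190 and Q* = 792.
The floor of 213 is above the equilibrium price 190, so it binds.
At P = 213: Qd = 2122 - 7·213 = 631 and Qs = 8·213 - 728 = 976.
Consumer surplus without the control is ½ · (2122/7 - 190) · 792 = 313632/7.
With the floor, consumers buy 631 units at 213, so CS = ½ · (2122/7 - 213) · 631 = 398161/14.
Change in consumer surplus = 398161/14 - 313632/7 = -16364.5.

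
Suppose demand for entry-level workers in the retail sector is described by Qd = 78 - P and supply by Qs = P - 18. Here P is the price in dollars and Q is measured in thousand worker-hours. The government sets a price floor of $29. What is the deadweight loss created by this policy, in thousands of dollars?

0

Equilibrium: 78 - P = P - 18, so 96 = 2P and P* = 48, Q* = 30.
Since 29 is below P* = 48, the floor does not bind and the free-market outcome prevails.
Since the control does not bind, no trades are prevented and deadweight loss is zero.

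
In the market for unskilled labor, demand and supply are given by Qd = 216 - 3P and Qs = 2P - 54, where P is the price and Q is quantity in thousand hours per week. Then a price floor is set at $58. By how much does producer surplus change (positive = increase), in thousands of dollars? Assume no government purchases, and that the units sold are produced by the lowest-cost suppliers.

Without the control the market clears where 216 - 3P = 2P - 54, i.e. P* = 54 and Q* = 54.
Because the floor (58) lies above the market-clearing price, it is binding.
At P = 58: Qd = 216 - 3·58 = 42 and Qs = 2·58 - 54 = 62.
Producer surplus without the control is ½ · (54 - 27) · 54 = 729.
With the floor, 42 units are sold at 58. The supply price at Q = 42 is 48, so PS = ½ · [(58 - 27) + (58 - 48)] · 42 = 861.
Change in producer surplus = 861 - 729 = 132.

132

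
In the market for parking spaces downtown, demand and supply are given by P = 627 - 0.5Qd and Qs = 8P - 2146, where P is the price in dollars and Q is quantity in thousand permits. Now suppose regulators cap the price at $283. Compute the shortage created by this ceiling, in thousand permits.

570

Rearranging demand gives Qd = 1254 - 2P. In a free market, 1254 - 2P = 8P - 2146 gives the equilibrium P* = 340, Q* = 574.
Because the ceiling (283) lies below the market-clearing price, it is binding.
At P = 283: Qd = 1254 - 2·283 = 688 and Qs = 8·283 - 2146 = 118.
Shortage = Qd - Qs = 688 - 118 = 570.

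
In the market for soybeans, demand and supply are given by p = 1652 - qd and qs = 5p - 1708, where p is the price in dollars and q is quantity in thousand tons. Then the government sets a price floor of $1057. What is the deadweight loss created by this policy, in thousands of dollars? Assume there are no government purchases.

Rearranging demand gives qd = 1652 - p. Equilibrium: 1652 - p = 5p - 1708, so 3360 = 6p and p* = 560, q* = 1092.
The floor of 1057 is above the equilibrium price 560, so it binds.
At p = 1057: qd = 1652 - 1057 = 595 and qs = 5·1057 - 1708 = 3577.
Quantity traded falls to 595. At q = 595 the demand price is 1652 - 595 = 1057 and the supply price is (1708 + 595)/5 = 460.6.
Deadweight loss = ½ · (1057 - 460.6) · (1092 - 595) = ½ · 596.4 · 497 = 148205.4.

148205.4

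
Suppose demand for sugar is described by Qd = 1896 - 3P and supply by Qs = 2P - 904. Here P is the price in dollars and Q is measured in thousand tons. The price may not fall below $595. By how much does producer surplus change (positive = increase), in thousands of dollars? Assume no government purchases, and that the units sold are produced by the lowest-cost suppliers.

1128.75

Equilibrium: 1896 - 3P = 2P - 904, so 2800 = 5P and P* = 560, Q* = 216.
Because the floor (595) lies above the market-clearing price, it is binding.
At P = 595: Qd = 1896 - 3·595 = 111 and Qs = 2·595 - 904 = 286.
Producer surplus without the control is ½ · (560 - 452) · 216 = 11664.
With the floor, 111 units are sold at 595. The supply price at Q = 111 is 507.5, so PS = ½ · [(595 - 452) + (595 - 507.5)] · 111 = 12792.75.
Change in producer surplus = 12792.75 - 11664 = 1128.75.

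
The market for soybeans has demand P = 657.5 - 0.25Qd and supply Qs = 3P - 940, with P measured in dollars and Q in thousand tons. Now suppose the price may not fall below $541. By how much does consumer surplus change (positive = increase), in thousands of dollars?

-16368

Rearranging demand gives Qd = 2630 - 4P. Without the control the market clears where 2630 - 4P = 3P - 940, i.e. P* = 510 and Q* = 590.
The floor of 541 is above the equilibrium price 510, so it binds.
At P = 541: Qd = 2630 - 4·541 = 466 and Qs = 3·541 - 940 = 683.
Consumer surplus without the control is ½ · (657.5 - 510) · 590 = 43512.5.
With the floor, consumers buy 466 units at 541, so CS = ½ · (657.5 - 541) · 466 = 27144.5.
Change in consumer surplus = 27144.5 - 43512.5 = -16368.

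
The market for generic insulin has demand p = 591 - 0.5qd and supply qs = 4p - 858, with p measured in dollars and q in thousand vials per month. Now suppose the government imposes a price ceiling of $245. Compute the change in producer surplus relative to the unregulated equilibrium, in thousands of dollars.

-29640

Rearranging demand gives qd = 1182 - 2p. Setting quantity demanded equal to quantity supplied, 1182 - 2p = 4p - 858, gives p* = 340 and q* = 502.
Because the ceiling (245) lies below the market-clearing price, it is binding.
At p = 245: qd = 1182 - 2·245 = 692 and qs = 4·245 - 858 = 122.
Producer surplus without the control is ½ · (340 - 214.5) · 502 = 31500.5.
With the ceiling, producers sell 122 units at 245, so PS = ½ · (245 - 214.5) · 122 = 1860.5.
Change in producer surplus = 1860.5 - 31500.5 = -29640.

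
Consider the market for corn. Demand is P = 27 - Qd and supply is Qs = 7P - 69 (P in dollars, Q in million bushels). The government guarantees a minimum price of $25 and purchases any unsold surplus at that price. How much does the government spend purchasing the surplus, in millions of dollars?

Rearranging demand gives Qd = 27 - P. Equilibrium: 27 - P = 7P - 69, so 96 = 8P and P* = 12, Q* = 15.
Since 25 > 12, the floor is binding.
At P = 25: Qd = 27 - 25 = 2 and Qs = 7·25 - 69 = 106.
Surplus = Qs - Qd = 104.
Government expenditure = surplus × support price = 104 × 25 = 2600.

2600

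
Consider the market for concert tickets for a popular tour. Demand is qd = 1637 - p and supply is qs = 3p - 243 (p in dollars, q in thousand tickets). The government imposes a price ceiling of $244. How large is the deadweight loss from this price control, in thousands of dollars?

306456

Without the control the market clears where 1637 - p = 3p - 243, i.e. p* = 470 and q* = 1167.
Because the ceiling (244) lies below the market-clearing price, it is binding.
At p = 244: qd = 1637 - 244 = 1393 and qs = 3·244 - 243 = 489.
Quantity traded falls to 489. At q = 489 the demand price is 1637 - 489 = 1148 and the supply price is (243 + 489)/3 = 244.
Deadweight loss = ½ · (1148 - 244) · (1167 - 489) = ½ · 904 · 678 = 306456.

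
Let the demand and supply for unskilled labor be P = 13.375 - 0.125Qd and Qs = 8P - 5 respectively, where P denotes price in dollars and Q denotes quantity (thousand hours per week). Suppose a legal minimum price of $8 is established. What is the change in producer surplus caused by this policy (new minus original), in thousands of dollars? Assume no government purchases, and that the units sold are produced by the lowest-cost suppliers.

39

Rearranging demand gives Qd = 107 - 8P. Setting quantity demanded equal to quantity supplied, 107 - 8P = 8P - 5, gives P* = 7 and Q* = 51.
The floor of 8 is above the equilibrium price 7, so it binds.
At P = 8: Qd = 107 - 8·8 = 43 and Qs = 8·8 - 5 = 59.
Producer surplus without the control is ½ · (7 - 0.625) · 51 = 162.5625.
With the floor, 43 units are sold at 8. The supply price at Q = 43 is 6, so PS = ½ · [(8 - 0.625) + (8 - 6)] · 43 = 201.5625.
Change in producer surplus = 201.5625 - 162.5625 = 39.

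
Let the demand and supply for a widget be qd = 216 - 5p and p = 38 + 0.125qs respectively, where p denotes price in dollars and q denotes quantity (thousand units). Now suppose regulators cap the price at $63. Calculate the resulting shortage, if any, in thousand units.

Rearranging supply gives qs = 8p - 304. In a free market, 216 - 5p = 8p - 304 gives the equilibrium p* = 40, q* = 16.
Since 63 is above p* = 40, the ceiling does not bind and the free-market outcome prevails.
Since the control does not bind, there is no shortage.

0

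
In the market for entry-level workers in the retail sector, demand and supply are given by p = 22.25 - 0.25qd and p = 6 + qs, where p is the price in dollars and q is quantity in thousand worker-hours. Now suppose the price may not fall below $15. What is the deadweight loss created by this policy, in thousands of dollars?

0

Rearranging demand gives qd = 89 - 4p; rearranging supply gives qs = p - 6. Setting quantity demanded equal to quantity supplied, 89 - 4p = p - 6, gives p* = 19 and q* = 13.
The floor of 15 is below the equilibrium price 19, so it is not binding; the market clears at p* = 19, q* = 13.
Since the control does not bind, no trades are prevented and deadweight loss is zero.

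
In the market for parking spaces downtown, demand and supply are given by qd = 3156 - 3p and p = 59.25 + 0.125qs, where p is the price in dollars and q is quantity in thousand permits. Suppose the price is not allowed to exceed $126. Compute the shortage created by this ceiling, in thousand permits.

Rearranging supply gives qs = 8p - 474. In a free market, 3156 - 3p = 8p - 474 gives the equilibrium p* = 330, q* = 2166.
The ceiling of 126 is below the equilibrium price 330, so it binds.
At p = 126: qd = 3156 - 3·126 = 2778 and qs = 8·126 - 474 = 534.
Shortage = qd - qs = 2778 - 534 = 2244.

2244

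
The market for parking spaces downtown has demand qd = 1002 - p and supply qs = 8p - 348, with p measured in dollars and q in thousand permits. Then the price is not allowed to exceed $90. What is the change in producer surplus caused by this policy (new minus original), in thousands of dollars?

-36720

In a free market, 1002 - p = 8p - 348 gives the equilibrium p* = 150, q* = 852.
Since 90 < 150, the ceiling is binding.
At p = 90: qd = 1002 - 90 = 912 and qs = 8·90 - 348 = 372.
Producer surplus without the control is ½ · (150 - 43.5) · 852 = 45369.
With the ceiling, producers sell 372 units at 90, so PS = ½ · (90 - 43.5) · 372 = 8649.
Change in producer surplus = 8649 - 45369 = -36720.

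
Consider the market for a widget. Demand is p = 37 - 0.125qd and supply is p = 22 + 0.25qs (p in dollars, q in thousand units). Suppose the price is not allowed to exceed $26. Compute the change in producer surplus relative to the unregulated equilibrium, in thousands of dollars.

Rearranging demand gives qd = 296 - 8p; rearranging supply gives qs = 4p - 88. In a free market, 296 - 8p = 4p - 88 gives the equilibrium p* = 32, q* = 40.
Since 26 < 32, the ceiling is binding.
At p = 26: qd = 296 - 8·26 = 88 and qs = 4·26 - 88 = 16.
Producer surplus without the control is ½ · (32 - 22) · 40 = 200.
With the ceiling, producers sell 16 units at 26, so PS = ½ · (26 - 22) · 16 = 32.
Change in producer surplus = 32 - 200 = -168.

-168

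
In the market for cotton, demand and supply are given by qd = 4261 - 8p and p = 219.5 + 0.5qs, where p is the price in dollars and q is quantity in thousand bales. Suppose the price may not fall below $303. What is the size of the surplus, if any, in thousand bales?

Rearranging supply gives qs = 2p - 439. In a free market, 4261 - 8p = 2p - 439 gives the equilibrium p* = 470, q* = 501.
The floor of 303 is below the equilibrium price 470, so it is not binding; the market clears at p* = 470, q* = 501.
Since the control does not bind, there is no surplus.

0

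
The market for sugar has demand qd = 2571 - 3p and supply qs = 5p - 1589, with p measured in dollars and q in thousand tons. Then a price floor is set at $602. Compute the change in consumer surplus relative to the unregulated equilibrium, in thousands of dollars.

In a free market, 2571 - 3p = 5p - 1589 gives the equilibrium p* = 520, q* = 1011.
The floor of 602 is above the equilibrium price 520, so it binds.
At p = 602: qd = 2571 - 3·602 = 765 and qs = 5·602 - 1589 = 1421.
Consumer surplus without the control is ½ · (857 - 520) · 1011 = 170353.5.
With the floor, consumers buy 765 units at 602, so CS = ½ · (857 - 602) · 765 = 97537.5.
Change in consumer surplus = 97537.5 - 170353.5 = -72816.

-72816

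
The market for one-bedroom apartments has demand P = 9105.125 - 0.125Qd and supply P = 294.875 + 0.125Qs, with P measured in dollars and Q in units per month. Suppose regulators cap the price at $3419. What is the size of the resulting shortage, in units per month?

Rearranging demand gives Qd = 72841 - 8P; rearranging supply gives Qs = 8P - 2359. Equilibrium: 72841 - 8P = 8P - 2359, so 75200 = 16P and P* = 4700, Q* = 35241.
Since 3419 < 4700, the ceiling is binding.
At P = 3419: Qd = 72841 - 8·3419 = 45489 and Qs = 8·3419 - 2359 = 24993.
Shortage = Qd - Qs = 45489 - 24993 = 20496.

20496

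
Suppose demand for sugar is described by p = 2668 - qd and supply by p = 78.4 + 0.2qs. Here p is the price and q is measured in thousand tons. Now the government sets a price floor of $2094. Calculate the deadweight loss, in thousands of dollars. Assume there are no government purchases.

1505433.6

Rearranging demand gives qd = 2668 - p; rearranging supply gives qs = 5p - 392. In a free market, 2668 - p = 5p - 392 gives the equilibrium p* = 510, q* = 2158.
Since 2094 > 510, the floor is binding.
At p = 2094: qd = 2668 - 2094 = 574 and qs = 5·2094 - 392 = 10078.
Quantity traded falls to 574. At q = 574 the demand price is 2668 - 574 = 2094 and the supply price is (392 + 574)/5 = 193.2.
Deadweight loss = ½ · (2094 - 193.2) · (2158 - 574) = ½ · 1900.8 · 1584 = 1505433.6.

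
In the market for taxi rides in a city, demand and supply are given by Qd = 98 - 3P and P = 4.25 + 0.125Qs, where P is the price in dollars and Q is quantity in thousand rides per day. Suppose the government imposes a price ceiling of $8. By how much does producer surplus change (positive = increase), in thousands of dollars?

Rearranging supply gives Qs = 8P - 34. In a free market, 98 - 3P = 8P - 34 gives the equilibrium P* = 12, Q* = 62.
The ceiling of 8 is below the equilibrium price 12, so it binds.
At P = 8: Qd = 98 - 3·8 = 74 and Qs = 8·8 - 34 = 30.
Producer surplus without the control is ½ · (12 - 4.25) · 62 = 240.25.
With the ceiling, producers sell 30 units at 8, so PS = ½ · (8 - 4.25) · 30 = 56.25.
Change in producer surplus = 56.25 - 240.25 = -184.

-184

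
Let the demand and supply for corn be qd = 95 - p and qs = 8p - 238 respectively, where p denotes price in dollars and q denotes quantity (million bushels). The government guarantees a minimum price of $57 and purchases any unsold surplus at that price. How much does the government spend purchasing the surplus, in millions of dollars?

Equilibrium: 95 - p = 8p - 238, so 333 = 9p and p* = 37, q* = 58.
The floor of 57 is above the equilibrium price 37, so it binds.
At p = 57: qd = 95 - 57 = 38 and qs = 8·57 - 238 = 218.
Surplus = qs - qd = 180.
Government expenditure = surplus × support price = 180 × 57 = 10260.

10260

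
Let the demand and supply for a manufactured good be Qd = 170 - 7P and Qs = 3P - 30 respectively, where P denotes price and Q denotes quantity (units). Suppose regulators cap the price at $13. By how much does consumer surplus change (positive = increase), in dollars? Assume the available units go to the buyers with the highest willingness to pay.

Setting quantity demanded equal to quantity supplied, 170 - 7P = 3P - 30, gives P* = 20 and Q* = 30.
Because the ceiling (13) lies below the market-clearing price, it is binding.
At P = 13: Qd = 170 - 7·13 = 79 and Qs = 3·13 - 30 = 9.
Consumer surplus without the control is ½ · (170/7 - 20) · 30 = 450/7.
With the ceiling, 9 units are sold at 13 (assume they go to the highest-value buyers). The demand price at Q = 9 is 23, so CS = ½ · [(170/7 - 13) + (23 - 13)] · 9 = 1341/14.
Change in consumer surplus = 1341/14 - 450/7 = 31.5.

31.5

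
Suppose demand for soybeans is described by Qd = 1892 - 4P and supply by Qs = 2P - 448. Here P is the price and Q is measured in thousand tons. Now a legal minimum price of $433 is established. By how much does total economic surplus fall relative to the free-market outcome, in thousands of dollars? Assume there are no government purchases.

Setting quantity demanded equal to quantity supplied, 1892 - 4P = 2P - 448, gives P* = 390 and Q* = 332.
Because the floor (433) lies above the market-clearing price, it is binding.
At P = 433: Qd = 1892 - 4·433 = 160 and Qs = 2·433 - 448 = 418.
Quantity traded falls to 160. At Q = 160 the demand price is (1892 - 160)/4 = 433 and the supply price is (448 + 160)/2 = 304.
Deadweight loss = ½ · (433 - 304) · (332 - 160) = ½ · 129 · 172 = 11094.

11094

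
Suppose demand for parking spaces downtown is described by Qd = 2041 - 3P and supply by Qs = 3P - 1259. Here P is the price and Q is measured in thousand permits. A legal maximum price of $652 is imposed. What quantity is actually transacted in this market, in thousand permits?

Setting quantity demanded equal to quantity supplied, 2041 - 3P = 3P - 1259, gives P* = 550 and Q* = 391.
Since 652 is above P* = 550, the ceiling does not bind and the free-market outcome prevails.

391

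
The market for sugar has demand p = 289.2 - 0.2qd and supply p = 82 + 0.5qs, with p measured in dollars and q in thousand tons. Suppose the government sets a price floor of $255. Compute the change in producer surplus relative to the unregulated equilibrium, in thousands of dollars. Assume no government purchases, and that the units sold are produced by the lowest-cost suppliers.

Rearranging demand gives qd = 1446 - 5p; rearranging supply gives qs = 2p - 164. Setting quantity demanded equal to quantity supplied, 1446 - 5p = 2p - 164, gives p* = 230 and q* = 296.
Since 255 > 230, the floor is binding.
At p = 255: qd = 1446 - 5·255 = 171 and qs = 2·255 - 164 = 346.
Producer surplus without the control is ½ · (230 - 82) · 296 = 21904.
With the floor, 171 units are sold at 255. The supply price at q = 171 is 167.5, so PS = ½ · [(255 - 82) + (255 - 167.5)] · 171 = 22272.75.
Change in producer surplus = 22272.75 - 21904 = 368.75.

368.75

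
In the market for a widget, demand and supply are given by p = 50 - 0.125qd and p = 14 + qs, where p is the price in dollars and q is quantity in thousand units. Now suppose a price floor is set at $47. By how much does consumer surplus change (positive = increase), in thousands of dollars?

-28

Rearranging demand gives qd = 400 - 8p; rearranging supply gives qs = p - 14. Equilibrium: 400 - 8p = p - 14, so 414 = 9p and p* = 46, q* = 32.
Because the floor (47) lies above the market-clearing price, it is binding.
At p = 47: qd = 400 - 8·47 = 24 and qs = 47 - 14 = 33.
Consumer surplus without the control is ½ · (50 - 46) · 32 = 64.
With the floor, consumers buy 24 units at 47, so CS = ½ · (50 - 47) · 24 = 36.
Change in consumer surplus = 36 - 64 = -28.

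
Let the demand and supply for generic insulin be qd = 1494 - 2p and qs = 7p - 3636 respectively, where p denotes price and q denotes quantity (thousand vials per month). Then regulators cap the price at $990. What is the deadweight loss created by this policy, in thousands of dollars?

0

Setting quantity demanded equal to quantity supplied, 1494 - 2p = 7p - 3636, gives p* = 570 and q* = 354.
Since 990 is above p* = 570, the ceiling does not bind and the free-market outcome prevails.
Since the control does not bind, no trades are prevented and deadweight loss is zero.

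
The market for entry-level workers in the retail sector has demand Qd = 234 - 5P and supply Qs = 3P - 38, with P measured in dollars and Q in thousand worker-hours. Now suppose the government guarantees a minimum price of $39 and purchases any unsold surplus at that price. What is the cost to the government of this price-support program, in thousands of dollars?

1560

Setting quantity demanded equal to quantity supplied, 234 - 5P = 3P - 38, gives P* = 34 and Q* = 64.
The floor of 39 is above the equilibrium price 34, so it binds.
At P = 39: Qd = 234 - 5·39 = 39 and Qs = 3·39 - 38 = 79.
Surplus = Qs - Qd = 40.
Government expenditure = surplus × support price = 40 × 39 = 1560.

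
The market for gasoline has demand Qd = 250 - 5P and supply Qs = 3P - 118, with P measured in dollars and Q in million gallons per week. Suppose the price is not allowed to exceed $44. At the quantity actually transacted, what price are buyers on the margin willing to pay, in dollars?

Equilibrium: 250 - 5P = 3P - 118, so 368 = 8P and P* = 46, Q* = 20.
Because the ceiling (44) lies below the market-clearing price, it is binding.
At P = 44: Qd = 250 - 5·44 = 30 and Qs = 3·44 - 118 = 14.
Only 14 units reach the market. On the demand curve, the marginal buyer's willingness to pay at Q = 14 is (250 - 14)/5 = 47.2.

47.2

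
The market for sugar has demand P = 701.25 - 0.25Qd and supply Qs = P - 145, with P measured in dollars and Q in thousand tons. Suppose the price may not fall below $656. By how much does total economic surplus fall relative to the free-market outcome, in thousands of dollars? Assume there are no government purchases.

43560

Rearranging demand gives Qd = 2805 - 4P. Setting quantity demanded equal to quantity supplied, 2805 - 4P = P - 145, gives P* = 590 and Q* = 445.
Because the floor (656) lies above the market-clearing price, it is binding.
At P = 656: Qd = 2805 - 4·656 = 181 and Qs = 656 - 145 = 511.
Quantity traded falls to 181. At Q = 181 the demand price is (2805 - 181)/4 = 656 and the supply price is 145 + 181 = 326.
Deadweight loss = ½ · (656 - 326) · (445 - 181) = ½ · 330 · 264 = 43560.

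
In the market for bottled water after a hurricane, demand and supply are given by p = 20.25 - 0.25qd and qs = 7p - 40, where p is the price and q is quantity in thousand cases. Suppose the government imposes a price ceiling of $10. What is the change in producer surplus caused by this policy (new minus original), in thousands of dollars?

Rearranging demand gives qd = 81 - 4p. In a free market, 81 - 4p = 7p - 40 gives the equilibrium p* = 11, q* = 37.
Because the ceiling (10) lies below the market-clearing price, it is binding.
At p = 10: qd = 81 - 4·10 = 41 and qs = 7·10 - 40 = 30.
Producer surplus without the control is ½ · (11 - 40/7) · 37 = 1369/14.
With the ceiling, producers sell 30 units at 10, so PS = ½ · (10 - 40/7) · 30 = 450/7.
Change in producer surplus = 450/7 - 1369/14 = -33.5.

-33.5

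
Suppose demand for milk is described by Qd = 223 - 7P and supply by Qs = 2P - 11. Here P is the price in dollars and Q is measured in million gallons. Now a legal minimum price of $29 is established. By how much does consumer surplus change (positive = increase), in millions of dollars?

Equilibrium: 223 - 7P = 2P - 11, so 234 = 9P and P* = 26, Q* = 41.
Since 29 > 26, the floor is binding.
At P = 29: Qd = 223 - 7·29 = 20 and Qs = 2·29 - 11 = 47.
Consumer surplus without the control is ½ · (223/7 - 26) · 41 = 1681/14.
With the floor, consumers buy 20 units at 29, so CS = ½ · (223/7 - 29) · 20 = 200/7.
Change in consumer surplus = 200/7 - 1681/14 = -91.5.

-91.5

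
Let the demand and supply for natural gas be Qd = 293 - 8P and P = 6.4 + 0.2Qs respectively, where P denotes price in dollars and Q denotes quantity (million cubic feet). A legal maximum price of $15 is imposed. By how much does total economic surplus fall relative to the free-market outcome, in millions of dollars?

Rearranging supply gives Qs = 5P - 32. Equilibrium: 293 - 8P = 5P - 32, so 325 = 13P and P* = 25, Q* = 93.
Because the ceiling (15) lies below the market-clearing price, it is binding.
At P = 15: Qd = 293 - 8·15 = 173 and Qs = 5·15 - 32 = 43.
Quantity traded falls to 43. At Q = 43 the demand price is (293 - 43)/8 = 31.25 and the supply price is (32 + 43)/5 = 15.
Deadweight loss = ½ · (31.25 - 15) · (93 - 43) = ½ · 16.25 · 50 = 406.25.

406.25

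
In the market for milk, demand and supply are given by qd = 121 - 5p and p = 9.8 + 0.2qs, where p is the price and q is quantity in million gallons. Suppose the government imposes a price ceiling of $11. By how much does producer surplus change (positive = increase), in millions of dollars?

Rearranging supply gives qs = 5p - 49. In a free market, 121 - 5p = 5p - 49 gives the equilibrium p* = 17, q* = 36.
The ceiling of 11 is below the equilibrium price 17, so it binds.
At p = 11: qd = 121 - 5·11 = 66 and qs = 5·11 - 49 = 6.
Producer surplus without the control is ½ · (17 - 9.8) · 36 = 129.6.
With the ceiling, producers sell 6 units at 11, so PS = ½ · (11 - 9.8) · 6 = 3.6.
Change in producer surplus = 3.6 - 129.6 = -126.

-126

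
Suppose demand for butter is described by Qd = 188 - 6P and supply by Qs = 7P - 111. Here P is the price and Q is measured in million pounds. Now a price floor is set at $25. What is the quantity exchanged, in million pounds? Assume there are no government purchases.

In a free market, 188 - 6P = 7P - 111 gives the equilibrium P* = 23, Q* = 50.
Because the floor (25) lies above the market-clearing price, it is binding.
At P = 25: Qd = 188 - 6·25 = 38 and Qs = 7·25 - 111 = 64.
The quantity actually transacted is the short side, demand: 38.

38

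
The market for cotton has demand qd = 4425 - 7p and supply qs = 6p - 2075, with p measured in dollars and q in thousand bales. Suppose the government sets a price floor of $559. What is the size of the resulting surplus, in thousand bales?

767

Equilibrium: 4425 - 7p = 6p - 2075, so 6500 = 13p and p* = 500, q* = 925.
Because the floor (559) lies above the market-clearing price, it is binding.
At p = 559: qd = 4425 - 7·559 = 512 and qs = 6·559 - 2075 = 1279.
Surplus = qs - qd = 1279 - 512 = 767.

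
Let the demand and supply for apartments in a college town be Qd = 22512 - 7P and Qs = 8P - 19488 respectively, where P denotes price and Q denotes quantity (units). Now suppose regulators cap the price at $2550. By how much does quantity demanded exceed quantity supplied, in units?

Without the control the market clears where 22512 - 7P = 8P - 19488, i.e. P* = 2800 and Q* = 2912.
Because the ceiling (2550) lies below the market-clearing price, it is binding.
At P = 2550: Qd = 22512 - 7·2550 = 4662 and Qs = 8·2550 - 19488 = 912.
Shortage = Qd - Qs = 4662 - 912 = 3750.

3750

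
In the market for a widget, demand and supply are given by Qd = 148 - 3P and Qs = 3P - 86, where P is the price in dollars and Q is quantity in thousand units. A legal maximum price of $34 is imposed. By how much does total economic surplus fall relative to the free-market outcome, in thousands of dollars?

Setting quantity demanded equal to quantity supplied, 148 - 3P = 3P - 86, gives P* = 39 and Q* = 31.
Because the ceiling (34) lies below the market-clearing price, it is binding.
At P = 34: Qd = 148 - 3·34 = 46 and Qs = 3·34 - 86 = 16.
Quantity traded falls to 16. At Q = 16 the demand price is (148 - 16)/3 = 44 and the supply price is (86 + 16)/3 = 34.
Deadweight loss = ½ · (44 - 34) · (31 - 16) = ½ · 10 · 15 = 75.

75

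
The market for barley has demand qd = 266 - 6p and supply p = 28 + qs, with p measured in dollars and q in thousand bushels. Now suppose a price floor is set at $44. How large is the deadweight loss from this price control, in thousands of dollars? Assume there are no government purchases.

84

Rearranging supply gives qs = p - 28. Equilibrium: 266 - 6p = p - 28, so 294 = 7p and p* = 42, q* = 14.
The floor of 44 is above the equilibrium price 42, so it binds.
At p = 44: qd = 266 - 6·44 = 2 and qs = 44 - 28 = 16.
Quantity traded falls to 2. At q = 2 the demand price is (266 - 2)/6 = 44 and the supply price is 28 + 2 = 30.
Deadweight loss = ½ · (44 - 30) · (14 - 2) = ½ · 14 · 12 = 84.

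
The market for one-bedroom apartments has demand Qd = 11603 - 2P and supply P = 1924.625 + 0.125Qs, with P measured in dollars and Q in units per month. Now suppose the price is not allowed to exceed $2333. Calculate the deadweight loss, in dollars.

Rearranging supply gives Qs = 8P - 15397. Setting quantity demanded equal to quantity supplied, 11603 - 2P = 8P - 15397, gives P* = 2700 and Q* = 6203.
Since 2333 < 2700, the ceiling is binding.
At P = 2333: Qd = 11603 - 2·2333 = 6937 and Qs = 8·2333 - 15397 = 3267.
Quantity traded falls to 3267. At Q = 3267 the demand price is (11603 - 3267)/2 = 4168 and the supply price is (15397 + 3267)/8 = 2333.
Deadweight loss = ½ · (4168 - 2333) · (6203 - 3267) = ½ · 1835 · 2936 = 2693780.

2693780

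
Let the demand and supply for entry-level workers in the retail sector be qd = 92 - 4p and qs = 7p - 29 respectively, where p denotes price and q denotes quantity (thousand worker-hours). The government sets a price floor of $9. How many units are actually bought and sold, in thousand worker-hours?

Equilibrium: 92 - 4p = 7p - 29, so 121 = 11p and p* = 11, q* = 48.
The floor of 9 is below the equilibrium price 11, so it is not binding; the market clears at p* = 11, q* = 48.

48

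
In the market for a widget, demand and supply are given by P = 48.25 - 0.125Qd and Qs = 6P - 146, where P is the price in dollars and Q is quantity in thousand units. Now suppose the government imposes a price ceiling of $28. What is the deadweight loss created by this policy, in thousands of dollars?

Rearranging demand gives Qd = 386 - 8P. In a free market, 386 - 8P = 6P - 146 gives the equilibrium P* = 38, Q* = 82.
Because the ceiling (28) lies below the market-clearing price, it is binding.
At P = 28: Qd = 386 - 8·28 = 162 and Qs = 6·28 - 146 = 22.
Quantity traded falls to 22. At Q = 22 the demand price is (386 - 22)/8 = 45.5 and the supply price is (146 + 22)/6 = 28.
Deadweight loss = ½ · (45.5 - 28) · (82 - 22) = ½ · 17.5 · 60 = 525.

525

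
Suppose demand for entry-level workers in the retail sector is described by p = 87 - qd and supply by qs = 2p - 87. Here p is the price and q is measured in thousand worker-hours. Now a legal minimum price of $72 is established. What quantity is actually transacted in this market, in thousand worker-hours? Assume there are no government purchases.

15

Rearranging demand gives qd = 87 - p. Without the control the market clears where 87 - p = 2p - 87, i.e. p* = 58 and q* = 29.
Since 72 > 58, the floor is binding.
At p = 72: qd = 87 - 72 = 15 and qs = 2·72 - 87 = 57.
The quantity actually transacted is the short side, demand: 15.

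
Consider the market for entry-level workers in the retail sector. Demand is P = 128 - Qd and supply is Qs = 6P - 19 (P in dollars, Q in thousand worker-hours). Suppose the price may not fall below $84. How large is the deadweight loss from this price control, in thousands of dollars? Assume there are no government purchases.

Rearranging demand gives Qd = 128 - P. Without the control the market clears where 128 - P = 6P - 19, i.e. P* = 21 and Q* = 107.
The floor of 84 is above the equilibrium price 21, so it binds.
At P = 84: Qd = 128 - 84 = 44 and Qs = 6·84 - 19 = 485.
Quantity traded falls to 44. At Q = 44 the demand price is 128 - 44 = 84 and the supply price is (19 + 44)/6 = 10.5.
Deadweight loss = ½ · (84 - 10.5) · (107 - 44) = ½ · 73.5 · 63 = 2315.25.

2315.25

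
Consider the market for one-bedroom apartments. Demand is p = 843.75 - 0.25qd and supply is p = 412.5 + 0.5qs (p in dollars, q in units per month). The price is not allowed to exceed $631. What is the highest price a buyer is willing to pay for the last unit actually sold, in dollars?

Rearranging demand gives qd = 3375 - 4p; rearranging supply gives qs = 2p - 825. Equilibrium: 3375 - 4p = 2p - 825, so 4200 = 6p and p* = 700, q* = 575.
The ceiling of 631 is below the equilibrium price 700, so it binds.
At p = 631: qd = 3375 - 4·631 = 851 and qs = 2·631 - 825 = 437.
Only 437 units reach the market. On the demand curve, the marginal buyer's willingness to pay at q = 437 is (3375 - 437)/4 = 734.5.

734.5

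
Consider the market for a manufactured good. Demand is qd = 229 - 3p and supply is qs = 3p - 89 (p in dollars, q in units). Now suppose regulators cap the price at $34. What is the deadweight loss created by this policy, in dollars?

1083

Without the control the market clears where 229 - 3p = 3p - 89, i.e. p* = 53 and q* = 70.
The ceiling of 34 is below the equilibrium price 53, so it binds.
At p = 34: qd = 229 - 3·34 = 127 and qs = 3·34 - 89 = 13.
Quantity traded falls to 13. At q = 13 the demand price is (229 - 13)/3 = 72 and the supply price is (89 + 13)/3 = 34.
Deadweight loss = ½ · (72 - 34) · (70 - 13) = ½ · 38 · 57 = 1083.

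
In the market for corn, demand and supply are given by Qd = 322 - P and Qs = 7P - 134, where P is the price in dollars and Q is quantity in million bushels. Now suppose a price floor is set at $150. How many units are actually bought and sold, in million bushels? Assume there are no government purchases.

Setting quantity demanded equal to quantity supplied, 322 - P = 7P - 134, gives P* = 57 and Q* = 265.
Because the floor (150) lies above the market-clearing price, it is binding.
At P = 150: Qd = 322 - 150 = 172 and Qs = 7·150 - 134 = 916.
The quantity actually transacted is the short side, demand: 172.

172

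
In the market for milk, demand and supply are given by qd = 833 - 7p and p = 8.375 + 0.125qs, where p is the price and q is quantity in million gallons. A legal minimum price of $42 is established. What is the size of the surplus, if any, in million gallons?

Rearranging supply gives qs = 8p - 67. Equilibrium: 833 - 7p = 8p - 67, so 900 = 15p and p* = 60, q* = 413.
Since 42 is below p* = 60, the floor does not bind and the free-market outcome prevails.
Since the control does not bind, there is no surplus.

0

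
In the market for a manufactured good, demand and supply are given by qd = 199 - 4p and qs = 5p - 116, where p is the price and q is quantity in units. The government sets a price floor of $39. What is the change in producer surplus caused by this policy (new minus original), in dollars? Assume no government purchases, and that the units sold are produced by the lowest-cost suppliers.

Equilibrium: 199 - 4p = 5p - 116, so 315 = 9p and p* = 35, q* = 59.
Since 39 > 35, the floor is binding.
At p = 39: qd = 199 - 4·39 = 43 and qs = 5·39 - 116 = 79.
Producer surplus without the control is ½ · (35 - 23.2) · 59 = 348.1.
With the floor, 43 units are sold at 39. The supply price at q = 43 is 31.8, so PS = ½ · [(39 - 23.2) + (39 - 31.8)] · 43 = 494.5.
Change in producer surplus = 494.5 - 348.1 = 146.4.

146.4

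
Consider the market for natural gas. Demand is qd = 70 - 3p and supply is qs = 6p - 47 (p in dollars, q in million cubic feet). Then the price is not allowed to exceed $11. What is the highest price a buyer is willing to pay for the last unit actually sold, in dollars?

Setting quantity demanded equal to quantity supplied, 70 - 3p = 6p - 47, gives p* = 13 and q* = 31.
Since 11 < 13, the ceiling is binding.
At p = 11: qd = 70 - 3·11 = 37 and qs = 6·11 - 47 = 19.
Only 19 units reach the market. On the demand curve, the marginal buyer's willingness to pay at q = 19 is (70 - 19)/3 = 17.

17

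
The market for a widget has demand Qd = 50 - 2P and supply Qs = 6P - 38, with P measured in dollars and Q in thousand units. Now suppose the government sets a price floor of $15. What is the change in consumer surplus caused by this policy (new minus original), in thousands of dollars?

-96

Equilibrium: 50 - 2P = 6P - 38, so 88 = 8P and P* = 11, Q* = 28.
The floor of 15 is above the equilibrium price 11, so it binds.
At P = 15: Qd = 50 - 2·15 = 20 and Qs = 6·15 - 38 = 52.
Consumer surplus without the control is ½ · (25 - 11) · 28 = 196.
With the floor, consumers buy 20 units at 15, so CS = ½ · (25 - 15) · 20 = 100.
Change in consumer surplus = 100 - 196 = -96.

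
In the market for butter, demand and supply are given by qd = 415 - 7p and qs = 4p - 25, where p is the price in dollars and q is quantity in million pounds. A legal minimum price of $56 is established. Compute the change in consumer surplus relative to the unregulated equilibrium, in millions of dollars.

Setting quantity demanded equal to quantity supplied, 415 - 7p = 4p - 25, gives p* = 40 and q* = 135.
Because the floor (56) lies above the market-clearing price, it is binding.
At p = 56: qd = 415 - 7·56 = 23 and qs = 4·56 - 25 = 199.
Consumer surplus without the control is ½ · (415/7 - 40) · 135 = 18225/14.
With the floor, consumers buy 23 units at 56, so CS = ½ · (415/7 - 56) · 23 = 529/14.
Change in consumer surplus = 529/14 - 18225/14 = -1264.

-1264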